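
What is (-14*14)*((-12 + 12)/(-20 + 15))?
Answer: 0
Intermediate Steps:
(-14*14)*((-12 + 12)/(-20 + 15)) = -0/(-5) = -0*(-1)/5 = -196*0 = 0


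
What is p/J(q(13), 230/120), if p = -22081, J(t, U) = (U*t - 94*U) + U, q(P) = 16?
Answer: 264972/1771 ≈ 149.62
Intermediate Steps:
J(t, U) = -93*U + U*t (J(t, U) = (-94*U + U*t) + U = -93*U + U*t)
p/J(q(13), 230/120) = -22081*12/(23*(-93 + 16)) = -22081/((230*(1/120))*(-77)) = -22081/((23/12)*(-77)) = -22081/(-1771/12) = -22081*(-12/1771) = 264972/1771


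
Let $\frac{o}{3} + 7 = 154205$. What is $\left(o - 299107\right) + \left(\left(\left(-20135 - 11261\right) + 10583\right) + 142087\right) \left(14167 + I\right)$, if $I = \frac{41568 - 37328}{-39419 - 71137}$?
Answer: $\frac{47490645249115}{27639} \approx 1.7182 \cdot 10^{9}$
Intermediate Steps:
$o = 462594$ ($o = -21 + 3 \cdot 154205 = -21 + 462615 = 462594$)
$I = - \frac{1060}{27639}$ ($I = \frac{4240}{-110556} = 4240 \left(- \frac{1}{110556}\right) = - \frac{1060}{27639} \approx -0.038352$)
$\left(o - 299107\right) + \left(\left(\left(-20135 - 11261\right) + 10583\right) + 142087\right) \left(14167 + I\right) = \left(462594 - 299107\right) + \left(\left(\left(-20135 - 11261\right) + 10583\right) + 142087\right) \left(14167 - \frac{1060}{27639}\right) = 163487 + \left(\left(-31396 + 10583\right) + 142087\right) \frac{391560653}{27639} = 163487 + \left(-20813 + 142087\right) \frac{391560653}{27639} = 163487 + 121274 \cdot \frac{391560653}{27639} = 163487 + \frac{47486126631922}{27639} = \frac{47490645249115}{27639}$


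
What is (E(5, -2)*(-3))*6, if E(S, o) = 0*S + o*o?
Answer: -72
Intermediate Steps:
E(S, o) = o² (E(S, o) = 0 + o² = o²)
(E(5, -2)*(-3))*6 = ((-2)²*(-3))*6 = (4*(-3))*6 = -12*6 = -72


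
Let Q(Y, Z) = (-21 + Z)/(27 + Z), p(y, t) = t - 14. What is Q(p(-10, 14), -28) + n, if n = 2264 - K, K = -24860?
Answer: 27173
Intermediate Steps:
p(y, t) = -14 + t
n = 27124 (n = 2264 - 1*(-24860) = 2264 + 24860 = 27124)
Q(Y, Z) = (-21 + Z)/(27 + Z)
Q(p(-10, 14), -28) + n = (-21 - 28)/(27 - 28) + 27124 = -49/(-1) + 27124 = -1*(-49) + 27124 = 49 + 27124 = 27173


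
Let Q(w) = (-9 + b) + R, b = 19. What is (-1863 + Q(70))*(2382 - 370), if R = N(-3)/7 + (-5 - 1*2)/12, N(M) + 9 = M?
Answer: -78390035/21 ≈ -3.7329e+6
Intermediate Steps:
N(M) = -9 + M
R = -193/84 (R = (-9 - 3)/7 + (-5 - 1*2)/12 = -12*1/7 + (-5 - 2)*(1/12) = -12/7 - 7*1/12 = -12/7 - 7/12 = -193/84 ≈ -2.2976)
Q(w) = 647/84 (Q(w) = (-9 + 19) - 193/84 = 10 - 193/84 = 647/84)
(-1863 + Q(70))*(2382 - 370) = (-1863 + 647/84)*(2382 - 370) = -155845/84*2012 = -78390035/21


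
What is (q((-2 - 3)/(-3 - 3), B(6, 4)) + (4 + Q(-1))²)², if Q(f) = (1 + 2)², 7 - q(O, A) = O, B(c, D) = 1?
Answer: 1104601/36 ≈ 30683.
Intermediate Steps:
q(O, A) = 7 - O
Q(f) = 9 (Q(f) = 3² = 9)
(q((-2 - 3)/(-3 - 3), B(6, 4)) + (4 + Q(-1))²)² = ((7 - (-2 - 3)/(-3 - 3)) + (4 + 9)²)² = ((7 - (-5)/(-6)) + 13²)² = ((7 - (-5)*(-1)/6) + 169)² = ((7 - 1*⅚) + 169)² = ((7 - ⅚) + 169)² = (37/6 + 169)² = (1051/6)² = 1104601/36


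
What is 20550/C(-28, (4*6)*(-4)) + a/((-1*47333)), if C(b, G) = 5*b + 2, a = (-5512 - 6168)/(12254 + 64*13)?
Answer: -1060721745755/7123095837 ≈ -148.91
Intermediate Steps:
a = -5840/6543 (a = -11680/(12254 + 832) = -11680/13086 = -11680*1/13086 = -5840/6543 ≈ -0.89256)
C(b, G) = 2 + 5*b
20550/C(-28, (4*6)*(-4)) + a/((-1*47333)) = 20550/(2 + 5*(-28)) - 5840/(6543*((-1*47333))) = 20550/(2 - 140) - 5840/6543/(-47333) = 20550/(-138) - 5840/6543*(-1/47333) = 20550*(-1/138) + 5840/309699819 = -3425/23 + 5840/309699819 = -1060721745755/7123095837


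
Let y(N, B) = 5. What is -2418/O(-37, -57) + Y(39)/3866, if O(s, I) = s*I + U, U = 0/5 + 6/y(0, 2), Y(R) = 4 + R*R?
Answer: -10216555/13596722 ≈ -0.75140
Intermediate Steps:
Y(R) = 4 + R²
U = 6/5 (U = 0/5 + 6/5 = 0*(⅕) + 6*(⅕) = 0 + 6/5 = 6/5 ≈ 1.2000)
O(s, I) = 6/5 + I*s (O(s, I) = s*I + 6/5 = I*s + 6/5 = 6/5 + I*s)
-2418/O(-37, -57) + Y(39)/3866 = -2418/(6/5 - 57*(-37)) + (4 + 39²)/3866 = -2418/(6/5 + 2109) + (4 + 1521)*(1/3866) = -2418/10551/5 + 1525*(1/3866) = -2418*5/10551 + 1525/3866 = -4030/3517 + 1525/3866 = -10216555/13596722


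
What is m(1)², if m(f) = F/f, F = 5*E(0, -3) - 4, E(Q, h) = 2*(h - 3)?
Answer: 4096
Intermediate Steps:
E(Q, h) = -6 + 2*h (E(Q, h) = 2*(-3 + h) = -6 + 2*h)
F = -64 (F = 5*(-6 + 2*(-3)) - 4 = 5*(-6 - 6) - 4 = 5*(-12) - 4 = -60 - 4 = -64)
m(f) = -64/f
m(1)² = (-64/1)² = (-64*1)² = (-64)² = 4096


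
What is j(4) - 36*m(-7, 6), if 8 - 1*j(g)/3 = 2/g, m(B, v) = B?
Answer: 549/2 ≈ 274.50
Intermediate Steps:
j(g) = 24 - 6/g
j(4) - 36*m(-7, 6) = (24 - 6/4) - 36*(-7) = (24 - 6*¼) + 252 = (24 - 3/2) + 252 = 45/2 + 252 = 549/2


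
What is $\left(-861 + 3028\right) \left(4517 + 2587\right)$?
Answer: $15394368$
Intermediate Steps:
$\left(-861 + 3028\right) \left(4517 + 2587\right) = 2167 \cdot 7104 = 15394368$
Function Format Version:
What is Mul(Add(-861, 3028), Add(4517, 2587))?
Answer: 15394368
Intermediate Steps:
Mul(Add(-861, 3028), Add(4517, 2587)) = Mul(2167, 7104) = 15394368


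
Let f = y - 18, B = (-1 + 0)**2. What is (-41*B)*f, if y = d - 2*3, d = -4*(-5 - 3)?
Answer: -328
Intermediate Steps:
d = 32 (d = -4*(-8) = 32)
y = 26 (y = 32 - 2*3 = 32 - 6 = 26)
B = 1 (B = (-1)**2 = 1)
f = 8 (f = 26 - 18 = 8)
(-41*B)*f = -41*1*8 = -41*8 = -328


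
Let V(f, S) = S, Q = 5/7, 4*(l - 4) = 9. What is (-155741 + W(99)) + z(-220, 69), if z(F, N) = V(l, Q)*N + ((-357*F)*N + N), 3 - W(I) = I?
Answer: 36844789/7 ≈ 5.2635e+6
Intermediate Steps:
l = 25/4 (l = 4 + (¼)*9 = 4 + 9/4 = 25/4 ≈ 6.2500)
W(I) = 3 - I
Q = 5/7 (Q = 5*(⅐) = 5/7 ≈ 0.71429)
z(F, N) = 12*N/7 - 357*F*N (z(F, N) = 5*N/7 + ((-357*F)*N + N) = 5*N/7 + (-357*F*N + N) = 5*N/7 + (N - 357*F*N) = 12*N/7 - 357*F*N)
(-155741 + W(99)) + z(-220, 69) = (-155741 + (3 - 1*99)) + (3/7)*69*(4 - 833*(-220)) = (-155741 + (3 - 99)) + (3/7)*69*(4 + 183260) = (-155741 - 96) + (3/7)*69*183264 = -155837 + 37935648/7 = 36844789/7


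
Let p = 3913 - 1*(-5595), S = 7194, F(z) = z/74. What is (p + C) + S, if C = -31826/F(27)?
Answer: -1904170/27 ≈ -70525.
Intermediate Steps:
F(z) = z/74 (F(z) = z*(1/74) = z/74)
C = -2355124/27 (C = -31826/((1/74)*27) = -31826/27/74 = -31826*74/27 = -2355124/27 ≈ -87227.)
p = 9508 (p = 3913 + 5595 = 9508)
(p + C) + S = (9508 - 2355124/27) + 7194 = -2098408/27 + 7194 = -1904170/27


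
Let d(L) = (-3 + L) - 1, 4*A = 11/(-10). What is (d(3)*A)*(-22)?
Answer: -121/20 ≈ -6.0500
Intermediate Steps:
A = -11/40 (A = (11/(-10))/4 = (11*(-⅒))/4 = (¼)*(-11/10) = -11/40 ≈ -0.27500)
d(L) = -4 + L
(d(3)*A)*(-22) = ((-4 + 3)*(-11/40))*(-22) = -1*(-11/40)*(-22) = (11/40)*(-22) = -121/20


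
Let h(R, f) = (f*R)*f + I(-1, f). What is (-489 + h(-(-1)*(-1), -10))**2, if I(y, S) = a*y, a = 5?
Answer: 352836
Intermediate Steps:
I(y, S) = 5*y
h(R, f) = -5 + R*f**2 (h(R, f) = (f*R)*f + 5*(-1) = (R*f)*f - 5 = R*f**2 - 5 = -5 + R*f**2)
(-489 + h(-(-1)*(-1), -10))**2 = (-489 + (-5 - (-1)*(-1)*(-10)**2))**2 = (-489 + (-5 - 1*1*100))**2 = (-489 + (-5 - 1*100))**2 = (-489 + (-5 - 100))**2 = (-489 - 105)**2 = (-594)**2 = 352836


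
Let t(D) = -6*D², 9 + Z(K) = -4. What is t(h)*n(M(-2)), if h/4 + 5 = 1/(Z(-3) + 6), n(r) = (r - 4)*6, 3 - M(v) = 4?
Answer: 3732480/49 ≈ 76173.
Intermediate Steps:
M(v) = -1 (M(v) = 3 - 1*4 = 3 - 4 = -1)
n(r) = -24 + 6*r (n(r) = (-4 + r)*6 = -24 + 6*r)
Z(K) = -13 (Z(K) = -9 - 4 = -13)
h = -144/7 (h = -20 + 4/(-13 + 6) = -20 + 4/(-7) = -20 + 4*(-⅐) = -20 - 4/7 = -144/7 ≈ -20.571)
t(h)*n(M(-2)) = (-6*(-144/7)²)*(-24 + 6*(-1)) = (-6*20736/49)*(-24 - 6) = -124416/49*(-30) = 3732480/49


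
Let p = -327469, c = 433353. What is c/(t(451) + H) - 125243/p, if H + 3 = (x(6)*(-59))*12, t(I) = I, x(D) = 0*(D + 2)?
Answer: 141965782421/146706112 ≈ 967.69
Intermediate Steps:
x(D) = 0 (x(D) = 0*(2 + D) = 0)
H = -3 (H = -3 + (0*(-59))*12 = -3 + 0*12 = -3 + 0 = -3)
c/(t(451) + H) - 125243/p = 433353/(451 - 3) - 125243/(-327469) = 433353/448 - 125243*(-1/327469) = 433353*(1/448) + 125243/327469 = 433353/448 + 125243/327469 = 141965782421/146706112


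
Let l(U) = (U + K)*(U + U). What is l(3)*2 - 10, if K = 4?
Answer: 74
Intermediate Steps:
l(U) = 2*U*(4 + U) (l(U) = (U + 4)*(U + U) = (4 + U)*(2*U) = 2*U*(4 + U))
l(3)*2 - 10 = (2*3*(4 + 3))*2 - 10 = (2*3*7)*2 - 10 = 42*2 - 10 = 84 - 10 = 74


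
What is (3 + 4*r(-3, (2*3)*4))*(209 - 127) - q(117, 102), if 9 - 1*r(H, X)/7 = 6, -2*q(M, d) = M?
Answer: 14385/2 ≈ 7192.5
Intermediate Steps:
q(M, d) = -M/2
r(H, X) = 21 (r(H, X) = 63 - 7*6 = 63 - 42 = 21)
(3 + 4*r(-3, (2*3)*4))*(209 - 127) - q(117, 102) = (3 + 4*21)*(209 - 127) - (-1)*117/2 = (3 + 84)*82 - 1*(-117/2) = 87*82 + 117/2 = 7134 + 117/2 = 14385/2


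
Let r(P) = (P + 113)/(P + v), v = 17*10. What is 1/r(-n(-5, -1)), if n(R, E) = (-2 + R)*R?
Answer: 45/26 ≈ 1.7308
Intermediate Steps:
n(R, E) = R*(-2 + R)
v = 170
r(P) = (113 + P)/(170 + P) (r(P) = (P + 113)/(P + 170) = (113 + P)/(170 + P))
1/r(-n(-5, -1)) = 1/((113 - (-5)*(-2 - 5))/(170 - (-5)*(-2 - 5))) = 1/((113 - (-5)*(-7))/(170 - (-5)*(-7))) = 1/((113 - 1*35)/(170 - 1*35)) = 1/((113 - 35)/(170 - 35)) = 1/(78/135) = 1/((1/135)*78) = 1/(26/45) = 45/26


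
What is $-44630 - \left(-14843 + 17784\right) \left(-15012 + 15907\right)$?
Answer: $-2676825$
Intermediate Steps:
$-44630 - \left(-14843 + 17784\right) \left(-15012 + 15907\right) = -44630 - 2941 \cdot 895 = -44630 - 2632195 = -2676825$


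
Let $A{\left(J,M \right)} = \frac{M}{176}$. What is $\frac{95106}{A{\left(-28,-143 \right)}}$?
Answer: $- \frac{1521696}{13} \approx -1.1705 \cdot 10^{5}$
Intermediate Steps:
$A{\left(J,M \right)} = \frac{M}{176}$ ($A{\left(J,M \right)} = M \frac{1}{176} = \frac{M}{176}$)
$\frac{95106}{A{\left(-28,-143 \right)}} = \frac{95106}{\frac{1}{176} \left(-143\right)} = \frac{95106}{- \frac{13}{16}} = 95106 \left(- \frac{16}{13}\right) = - \frac{1521696}{13}$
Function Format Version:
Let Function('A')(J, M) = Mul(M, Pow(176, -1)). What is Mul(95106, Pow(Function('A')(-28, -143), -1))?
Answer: Rational(-1521696, 13) ≈ -1.1705e+5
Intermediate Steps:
Function('A')(J, M) = Mul(Rational(1, 176), M) (Function('A')(J, M) = Mul(M, Rational(1, 176)) = Mul(Rational(1, 176), M))
Mul(95106, Pow(Function('A')(-28, -143), -1)) = Mul(95106, Pow(Mul(Rational(1, 176), -143), -1)) = Mul(95106, Pow(Rational(-13, 16), -1)) = Mul(95106, Rational(-16, 13)) = Rational(-1521696, 13)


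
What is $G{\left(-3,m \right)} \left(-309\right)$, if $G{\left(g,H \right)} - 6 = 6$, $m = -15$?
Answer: $-3708$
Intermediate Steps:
$G{\left(g,H \right)} = 12$ ($G{\left(g,H \right)} = 6 + 6 = 12$)
$G{\left(-3,m \right)} \left(-309\right) = 12 \left(-309\right) = -3708$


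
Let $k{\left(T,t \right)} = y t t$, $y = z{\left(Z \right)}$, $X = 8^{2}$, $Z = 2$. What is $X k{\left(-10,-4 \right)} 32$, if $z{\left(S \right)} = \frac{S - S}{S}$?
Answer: $0$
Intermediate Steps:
$X = 64$
$z{\left(S \right)} = 0$ ($z{\left(S \right)} = \frac{0}{S} = 0$)
$y = 0$
$k{\left(T,t \right)} = 0$ ($k{\left(T,t \right)} = 0 t t = 0 t = 0$)
$X k{\left(-10,-4 \right)} 32 = 64 \cdot 0 \cdot 32 = 0 \cdot 32 = 0$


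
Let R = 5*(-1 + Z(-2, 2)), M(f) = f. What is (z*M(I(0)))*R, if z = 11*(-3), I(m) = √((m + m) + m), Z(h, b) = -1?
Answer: 0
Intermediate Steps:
I(m) = √3*√m (I(m) = √(2*m + m) = √(3*m) = √3*√m)
z = -33
R = -10 (R = 5*(-1 - 1) = 5*(-2) = -10)
(z*M(I(0)))*R = -33*√3*√0*(-10) = -33*√3*0*(-10) = -33*0*(-10) = 0*(-10) = 0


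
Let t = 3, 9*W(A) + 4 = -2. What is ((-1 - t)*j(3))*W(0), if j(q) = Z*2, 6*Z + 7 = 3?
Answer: -32/9 ≈ -3.5556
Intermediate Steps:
Z = -2/3 (Z = -7/6 + (1/6)*3 = -7/6 + 1/2 = -2/3 ≈ -0.66667)
W(A) = -2/3 (W(A) = -4/9 + (1/9)*(-2) = -4/9 - 2/9 = -2/3)
j(q) = -4/3 (j(q) = -2/3*2 = -4/3)
((-1 - t)*j(3))*W(0) = ((-1 - 1*3)*(-4/3))*(-2/3) = ((-1 - 3)*(-4/3))*(-2/3) = -4*(-4/3)*(-2/3) = (16/3)*(-2/3) = -32/9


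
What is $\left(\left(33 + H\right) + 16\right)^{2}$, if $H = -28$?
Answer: $441$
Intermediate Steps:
$\left(\left(33 + H\right) + 16\right)^{2} = \left(\left(33 - 28\right) + 16\right)^{2} = \left(5 + 16\right)^{2} = 21^{2} = 441$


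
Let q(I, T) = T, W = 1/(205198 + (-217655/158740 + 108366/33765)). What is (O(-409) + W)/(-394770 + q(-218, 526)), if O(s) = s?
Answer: 29989014069767999/28907063578959304524 ≈ 0.0010374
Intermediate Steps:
W = 357323740/73322773660371 (W = 1/(205198 + (-217655*1/158740 + 108366*(1/33765))) = 1/(205198 + (-43531/31748 + 36122/11255)) = 1/(205198 + 656859851/357323740) = 1/(73322773660371/357323740) = 357323740/73322773660371 ≈ 4.8733e-6)
(O(-409) + W)/(-394770 + q(-218, 526)) = (-409 + 357323740/73322773660371)/(-394770 + 526) = -29989014069767999/73322773660371/(-394244) = -29989014069767999/73322773660371*(-1/394244) = 29989014069767999/28907063578959304524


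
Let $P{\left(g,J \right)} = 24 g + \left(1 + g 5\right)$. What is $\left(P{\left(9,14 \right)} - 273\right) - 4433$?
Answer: $-4444$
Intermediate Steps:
$P{\left(g,J \right)} = 1 + 29 g$ ($P{\left(g,J \right)} = 24 g + \left(1 + 5 g\right) = 1 + 29 g$)
$\left(P{\left(9,14 \right)} - 273\right) - 4433 = \left(\left(1 + 29 \cdot 9\right) - 273\right) - 4433 = \left(\left(1 + 261\right) - 273\right) - 4433 = \left(262 - 273\right) - 4433 = -11 - 4433 = -4444$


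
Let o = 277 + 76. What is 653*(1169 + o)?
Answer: 993866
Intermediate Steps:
o = 353
653*(1169 + o) = 653*(1169 + 353) = 653*1522 = 993866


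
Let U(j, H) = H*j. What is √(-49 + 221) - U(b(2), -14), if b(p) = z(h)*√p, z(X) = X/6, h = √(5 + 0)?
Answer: 2*√43 + 7*√10/3 ≈ 20.494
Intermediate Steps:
h = √5 ≈ 2.2361
z(X) = X/6 (z(X) = X*(⅙) = X/6)
b(p) = √5*√p/6 (b(p) = (√5/6)*√p = √5*√p/6)
√(-49 + 221) - U(b(2), -14) = √(-49 + 221) - (-14)*√5*√2/6 = √172 - (-14)*√10/6 = 2*√43 - (-7)*√10/3 = 2*√43 + 7*√10/3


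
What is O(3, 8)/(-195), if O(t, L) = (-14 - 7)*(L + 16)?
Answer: 168/65 ≈ 2.5846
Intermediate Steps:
O(t, L) = -336 - 21*L (O(t, L) = -21*(16 + L) = -336 - 21*L)
O(3, 8)/(-195) = (-336 - 21*8)/(-195) = (-336 - 168)*(-1/195) = -504*(-1/195) = 168/65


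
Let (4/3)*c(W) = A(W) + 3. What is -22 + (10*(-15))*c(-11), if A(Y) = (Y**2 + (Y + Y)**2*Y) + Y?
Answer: 1172431/2 ≈ 5.8622e+5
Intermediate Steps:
A(Y) = Y + Y**2 + 4*Y**3 (A(Y) = (Y**2 + (2*Y)**2*Y) + Y = (Y**2 + (4*Y**2)*Y) + Y = (Y**2 + 4*Y**3) + Y = Y + Y**2 + 4*Y**3)
c(W) = 9/4 + 3*W*(1 + W + 4*W**2)/4 (c(W) = 3*(W*(1 + W + 4*W**2) + 3)/4 = 3*(3 + W*(1 + W + 4*W**2))/4 = 9/4 + 3*W*(1 + W + 4*W**2)/4)
-22 + (10*(-15))*c(-11) = -22 + (10*(-15))*(9/4 + (3/4)*(-11)*(1 - 11 + 4*(-11)**2)) = -22 - 150*(9/4 + (3/4)*(-11)*(1 - 11 + 4*121)) = -22 - 150*(9/4 + (3/4)*(-11)*(1 - 11 + 484)) = -22 - 150*(9/4 + (3/4)*(-11)*474) = -22 - 150*(9/4 - 7821/2) = -22 - 150*(-15633/4) = -22 + 1172475/2 = 1172431/2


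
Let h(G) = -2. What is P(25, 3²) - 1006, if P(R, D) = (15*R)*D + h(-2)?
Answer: 2367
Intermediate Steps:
P(R, D) = -2 + 15*D*R (P(R, D) = (15*R)*D - 2 = 15*D*R - 2 = -2 + 15*D*R)
P(25, 3²) - 1006 = (-2 + 15*3²*25) - 1006 = (-2 + 15*9*25) - 1006 = (-2 + 3375) - 1006 = 3373 - 1006 = 2367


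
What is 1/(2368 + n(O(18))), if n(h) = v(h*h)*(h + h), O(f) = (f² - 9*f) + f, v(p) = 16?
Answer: 1/8128 ≈ 0.00012303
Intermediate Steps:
O(f) = f² - 8*f
n(h) = 32*h (n(h) = 16*(h + h) = 16*(2*h) = 32*h)
1/(2368 + n(O(18))) = 1/(2368 + 32*(18*(-8 + 18))) = 1/(2368 + 32*(18*10)) = 1/(2368 + 32*180) = 1/(2368 + 5760) = 1/8128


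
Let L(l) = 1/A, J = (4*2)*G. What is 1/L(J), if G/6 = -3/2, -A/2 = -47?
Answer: 94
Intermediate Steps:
A = 94 (A = -2*(-47) = 94)
G = -9 (G = 6*(-3/2) = -9)
J = -72 (J = (4*2)*(-9) = 8*(-9) = -72)
L(l) = 1/94
1/L(J) = 1/(1/94) = 94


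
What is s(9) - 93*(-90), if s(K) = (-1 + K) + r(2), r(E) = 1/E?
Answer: 16757/2 ≈ 8378.5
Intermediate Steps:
s(K) = -½ + K (s(K) = (-1 + K) + 1/2 = (-1 + K) + ½ = -½ + K)
s(9) - 93*(-90) = (-½ + 9) - 93*(-90) = 17/2 + 8370 = 16757/2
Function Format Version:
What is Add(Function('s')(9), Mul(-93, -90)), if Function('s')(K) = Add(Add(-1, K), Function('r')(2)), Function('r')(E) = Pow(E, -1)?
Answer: Rational(16757, 2) ≈ 8378.5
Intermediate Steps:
Function('s')(K) = Add(Rational(-1, 2), K) (Function('s')(K) = Add(Add(-1, K), Pow(2, -1)) = Add(Add(-1, K), Rational(1, 2)) = Add(Rational(-1, 2), K))
Add(Function('s')(9), Mul(-93, -90)) = Add(Add(Rational(-1, 2), 9), Mul(-93, -90)) = Add(Rational(17, 2), 8370) = Rational(16757, 2)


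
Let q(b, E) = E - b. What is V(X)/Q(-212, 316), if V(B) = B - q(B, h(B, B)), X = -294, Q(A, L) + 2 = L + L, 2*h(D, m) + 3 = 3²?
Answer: -197/210 ≈ -0.93810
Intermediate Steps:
h(D, m) = 3 (h(D, m) = -3/2 + (½)*3² = -3/2 + (½)*9 = -3/2 + 9/2 = 3)
Q(A, L) = -2 + 2*L (Q(A, L) = -2 + (L + L) = -2 + 2*L)
V(B) = -3 + 2*B (V(B) = B - (3 - B) = B + (-3 + B) = -3 + 2*B)
V(X)/Q(-212, 316) = (-3 + 2*(-294))/(-2 + 2*316) = (-3 - 588)/(-2 + 632) = -591/630 = -591*1/630 = -197/210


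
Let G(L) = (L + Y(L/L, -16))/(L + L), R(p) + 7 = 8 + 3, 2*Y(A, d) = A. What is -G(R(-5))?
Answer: -9/16 ≈ -0.56250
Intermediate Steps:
Y(A, d) = A/2
R(p) = 4 (R(p) = -7 + (8 + 3) = -7 + 11 = 4)
G(L) = (½ + L)/(2*L) (G(L) = (L + (L/L)/2)/(L + L) = (L + (½)*1)/((2*L)) = (L + ½)*(1/(2*L)) = (½ + L)*(1/(2*L)) = (½ + L)/(2*L))
-G(R(-5)) = -(1 + 2*4)/(4*4) = -(1 + 8)/(4*4) = -9/(4*4) = -1*9/16 = -9/16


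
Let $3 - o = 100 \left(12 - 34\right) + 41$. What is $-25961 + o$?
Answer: $-23799$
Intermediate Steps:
$o = 2162$ ($o = 3 - \left(100 \left(12 - 34\right) + 41\right) = 3 - \left(100 \left(-22\right) + 41\right) = 3 - \left(-2200 + 41\right) = 3 - -2159 = 3 + 2159 = 2162$)
$-25961 + o = -25961 + 2162 = -23799$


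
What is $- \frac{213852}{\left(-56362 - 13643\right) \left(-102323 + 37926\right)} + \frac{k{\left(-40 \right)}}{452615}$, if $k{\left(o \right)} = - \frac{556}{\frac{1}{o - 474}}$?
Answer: $\frac{1209623927604}{1915905263935} \approx 0.63136$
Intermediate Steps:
$k{\left(o \right)} = 263544 - 556 o$ ($k{\left(o \right)} = - \frac{556}{\frac{1}{-474 + o}} = - 556 \left(-474 + o\right) = 263544 - 556 o$)
$- \frac{213852}{\left(-56362 - 13643\right) \left(-102323 + 37926\right)} + \frac{k{\left(-40 \right)}}{452615} = - \frac{213852}{\left(-56362 - 13643\right) \left(-102323 + 37926\right)} + \frac{263544 - -22240}{452615} = - \frac{213852}{\left(-70005\right) \left(-64397\right)} + \left(263544 + 22240\right) \frac{1}{452615} = - \frac{213852}{4508111985} + 285784 \cdot \frac{1}{452615} = \left(-213852\right) \frac{1}{4508111985} + \frac{285784}{452615} = - \frac{1004}{21164845} + \frac{285784}{452615} = \frac{1209623927604}{1915905263935}$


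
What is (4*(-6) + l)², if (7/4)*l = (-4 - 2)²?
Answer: 576/49 ≈ 11.755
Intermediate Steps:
l = 144/7 (l = 4*(-4 - 2)²/7 = (4/7)*(-6)² = (4/7)*36 = 144/7 ≈ 20.571)
(4*(-6) + l)² = (4*(-6) + 144/7)² = (-24 + 144/7)² = (-24/7)² = 576/49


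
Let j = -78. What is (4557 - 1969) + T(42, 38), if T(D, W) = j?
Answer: 2510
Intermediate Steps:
T(D, W) = -78
(4557 - 1969) + T(42, 38) = (4557 - 1969) - 78 = 2588 - 78 = 2510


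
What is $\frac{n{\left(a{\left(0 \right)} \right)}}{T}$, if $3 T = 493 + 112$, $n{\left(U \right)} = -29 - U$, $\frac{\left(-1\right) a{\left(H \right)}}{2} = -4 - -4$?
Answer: $- \frac{87}{605} \approx -0.1438$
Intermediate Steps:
$a{\left(H \right)} = 0$ ($a{\left(H \right)} = - 2 \left(-4 - -4\right) = - 2 \left(-4 + 4\right) = \left(-2\right) 0 = 0$)
$T = \frac{605}{3}$ ($T = \frac{493 + 112}{3} = \frac{1}{3} \cdot 605 = \frac{605}{3} \approx 201.67$)
$\frac{n{\left(a{\left(0 \right)} \right)}}{T} = \frac{-29 - 0}{\frac{605}{3}} = \left(-29 + 0\right) \frac{3}{605} = \left(-29\right) \frac{3}{605} = - \frac{87}{605}$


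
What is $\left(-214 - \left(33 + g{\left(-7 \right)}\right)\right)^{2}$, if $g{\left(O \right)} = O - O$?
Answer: $61009$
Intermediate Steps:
$g{\left(O \right)} = 0$
$\left(-214 - \left(33 + g{\left(-7 \right)}\right)\right)^{2} = \left(-214 - 33\right)^{2} = \left(-247\right)^{2} = 61009$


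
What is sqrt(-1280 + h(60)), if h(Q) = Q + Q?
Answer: 2*I*sqrt(290) ≈ 34.059*I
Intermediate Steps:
h(Q) = 2*Q
sqrt(-1280 + h(60)) = sqrt(-1280 + 2*60) = sqrt(-1280 + 120) = sqrt(-1160) = 2*I*sqrt(290)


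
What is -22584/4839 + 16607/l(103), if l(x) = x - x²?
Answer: -105876259/16946178 ≈ -6.2478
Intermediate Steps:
-22584/4839 + 16607/l(103) = -22584/4839 + 16607/((103*(1 - 1*103))) = -22584*1/4839 + 16607/((103*(1 - 103))) = -7528/1613 + 16607/((103*(-102))) = -7528/1613 + 16607/(-10506) = -7528/1613 + 16607*(-1/10506) = -7528/1613 - 16607/10506 = -105876259/16946178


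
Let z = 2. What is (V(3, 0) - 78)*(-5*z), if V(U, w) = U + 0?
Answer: 750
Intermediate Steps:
V(U, w) = U
(V(3, 0) - 78)*(-5*z) = (3 - 78)*(-5*2) = -75*(-10) = 750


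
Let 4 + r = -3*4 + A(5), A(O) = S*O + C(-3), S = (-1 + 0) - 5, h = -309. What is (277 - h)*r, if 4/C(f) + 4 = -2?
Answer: -82040/3 ≈ -27347.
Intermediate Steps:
C(f) = -⅔ (C(f) = 4/(-4 - 2) = 4/(-6) = 4*(-⅙) = -⅔)
S = -6 (S = -1 - 5 = -6)
A(O) = -⅔ - 6*O (A(O) = -6*O - ⅔ = -⅔ - 6*O)
r = -140/3 (r = -4 + (-3*4 + (-⅔ - 6*5)) = -4 + (-12 + (-⅔ - 30)) = -4 + (-12 - 92/3) = -4 - 128/3 = -140/3 ≈ -46.667)
(277 - h)*r = (277 - 1*(-309))*(-140/3) = (277 + 309)*(-140/3) = 586*(-140/3) = -82040/3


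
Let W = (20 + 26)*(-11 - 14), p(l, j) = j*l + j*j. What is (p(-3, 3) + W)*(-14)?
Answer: 16100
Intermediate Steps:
p(l, j) = j² + j*l (p(l, j) = j*l + j² = j² + j*l)
W = -1150 (W = 46*(-25) = -1150)
(p(-3, 3) + W)*(-14) = (3*(3 - 3) - 1150)*(-14) = (3*0 - 1150)*(-14) = (0 - 1150)*(-14) = -1150*(-14) = 16100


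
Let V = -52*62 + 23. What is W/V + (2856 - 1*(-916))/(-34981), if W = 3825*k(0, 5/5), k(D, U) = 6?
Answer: -271629374/37324727 ≈ -7.2775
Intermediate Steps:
V = -3201 (V = -3224 + 23 = -3201)
W = 22950 (W = 3825*6 = 22950)
W/V + (2856 - 1*(-916))/(-34981) = 22950/(-3201) + (2856 - 1*(-916))/(-34981) = 22950*(-1/3201) + (2856 + 916)*(-1/34981) = -7650/1067 + 3772*(-1/34981) = -7650/1067 - 3772/34981 = -271629374/37324727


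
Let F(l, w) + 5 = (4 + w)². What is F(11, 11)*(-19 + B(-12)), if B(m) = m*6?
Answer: -20020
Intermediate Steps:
B(m) = 6*m
F(l, w) = -5 + (4 + w)²
F(11, 11)*(-19 + B(-12)) = (-5 + (4 + 11)²)*(-19 + 6*(-12)) = (-5 + 15²)*(-19 - 72) = (-5 + 225)*(-91) = 220*(-91) = -20020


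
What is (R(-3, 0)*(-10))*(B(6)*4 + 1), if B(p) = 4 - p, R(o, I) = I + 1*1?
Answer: 70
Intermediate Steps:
R(o, I) = 1 + I (R(o, I) = I + 1 = 1 + I)
(R(-3, 0)*(-10))*(B(6)*4 + 1) = ((1 + 0)*(-10))*((4 - 1*6)*4 + 1) = (1*(-10))*((4 - 6)*4 + 1) = -10*(-2*4 + 1) = -10*(-8 + 1) = -10*(-7) = 70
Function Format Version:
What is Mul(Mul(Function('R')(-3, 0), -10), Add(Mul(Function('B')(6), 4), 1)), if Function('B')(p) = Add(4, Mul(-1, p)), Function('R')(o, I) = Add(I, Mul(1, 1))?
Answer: 70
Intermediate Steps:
Function('R')(o, I) = Add(1, I) (Function('R')(o, I) = Add(I, 1) = Add(1, I))
Mul(Mul(Function('R')(-3, 0), -10), Add(Mul(Function('B')(6), 4), 1)) = Mul(Mul(Add(1, 0), -10), Add(Mul(Add(4, Mul(-1, 6)), 4), 1)) = Mul(Mul(1, -10), Add(Mul(Add(4, -6), 4), 1)) = Mul(-10, Add(Mul(-2, 4), 1)) = Mul(-10, Add(-8, 1)) = Mul(-10, -7) = 70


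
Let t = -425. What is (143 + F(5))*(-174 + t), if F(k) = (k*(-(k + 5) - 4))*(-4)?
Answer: -253377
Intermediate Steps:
F(k) = -4*k*(-9 - k) (F(k) = (k*(-(5 + k) - 4))*(-4) = (k*((-5 - k) - 4))*(-4) = (k*(-9 - k))*(-4) = -4*k*(-9 - k))
(143 + F(5))*(-174 + t) = (143 + 4*5*(9 + 5))*(-174 - 425) = (143 + 4*5*14)*(-599) = (143 + 280)*(-599) = 423*(-599) = -253377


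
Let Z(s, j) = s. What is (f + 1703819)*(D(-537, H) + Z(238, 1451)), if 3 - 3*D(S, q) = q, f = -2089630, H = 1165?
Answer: 172843328/3 ≈ 5.7614e+7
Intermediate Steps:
D(S, q) = 1 - q/3
(f + 1703819)*(D(-537, H) + Z(238, 1451)) = (-2089630 + 1703819)*((1 - 1/3*1165) + 238) = -385811*((1 - 1165/3) + 238) = -385811*(-1162/3 + 238) = -385811*(-448/3) = 172843328/3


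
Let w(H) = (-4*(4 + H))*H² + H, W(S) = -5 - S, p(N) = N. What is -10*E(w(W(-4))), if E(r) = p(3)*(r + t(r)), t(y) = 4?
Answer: 270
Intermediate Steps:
w(H) = H + H²*(-16 - 4*H) (w(H) = (-16 - 4*H)*H² + H = H²*(-16 - 4*H) + H = H + H²*(-16 - 4*H))
E(r) = 12 + 3*r (E(r) = 3*(r + 4) = 3*(4 + r) = 12 + 3*r)
-10*E(w(W(-4))) = -10*(12 + 3*((-5 - 1*(-4))*(1 - 16*(-5 - 1*(-4)) - 4*(-5 - 1*(-4))²))) = -10*(12 + 3*((-5 + 4)*(1 - 16*(-5 + 4) - 4*(-5 + 4)²))) = -10*(12 + 3*(-(1 - 16*(-1) - 4*(-1)²))) = -10*(12 + 3*(-(1 + 16 - 4*1))) = -10*(12 + 3*(-(1 + 16 - 4))) = -10*(12 + 3*(-1*13)) = -10*(12 + 3*(-13)) = -10*(12 - 39) = -10*(-27) = 270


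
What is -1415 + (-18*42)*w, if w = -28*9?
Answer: 189097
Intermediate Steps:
w = -252
-1415 + (-18*42)*w = -1415 - 18*42*(-252) = -1415 - 756*(-252) = -1415 + 190512 = 189097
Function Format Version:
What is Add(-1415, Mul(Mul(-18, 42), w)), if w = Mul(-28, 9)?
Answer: 189097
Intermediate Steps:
w = -252
Add(-1415, Mul(Mul(-18, 42), w)) = Add(-1415, Mul(Mul(-18, 42), -252)) = Add(-1415, Mul(-756, -252)) = Add(-1415, 190512) = 189097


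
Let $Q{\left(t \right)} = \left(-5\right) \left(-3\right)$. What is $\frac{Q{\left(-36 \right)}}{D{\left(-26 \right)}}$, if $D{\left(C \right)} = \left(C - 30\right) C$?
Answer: $\frac{15}{1456} \approx 0.010302$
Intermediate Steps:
$Q{\left(t \right)} = 15$
$D{\left(C \right)} = C \left(-30 + C\right)$ ($D{\left(C \right)} = \left(-30 + C\right) C = C \left(-30 + C\right)$)
$\frac{Q{\left(-36 \right)}}{D{\left(-26 \right)}} = \frac{15}{\left(-26\right) \left(-30 - 26\right)} = \frac{15}{\left(-26\right) \left(-56\right)} = \frac{15}{1456}$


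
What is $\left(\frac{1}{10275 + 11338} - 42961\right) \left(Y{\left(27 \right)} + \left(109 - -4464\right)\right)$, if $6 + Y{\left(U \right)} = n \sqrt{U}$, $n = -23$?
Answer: $- \frac{4240532992164}{21613} + \frac{64067610348 \sqrt{3}}{21613} \approx -1.9107 \cdot 10^{8}$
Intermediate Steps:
$Y{\left(U \right)} = -6 - 23 \sqrt{U}$
$\left(\frac{1}{10275 + 11338} - 42961\right) \left(Y{\left(27 \right)} + \left(109 - -4464\right)\right) = \left(\frac{1}{10275 + 11338} - 42961\right) \left(\left(-6 - 23 \sqrt{27}\right) + \left(109 - -4464\right)\right) = \left(\frac{1}{21613} - 42961\right) \left(\left(-6 - 23 \cdot 3 \sqrt{3}\right) + \left(109 + 4464\right)\right) = \left(\frac{1}{21613} - 42961\right) \left(\left(-6 - 69 \sqrt{3}\right) + 4573\right) = - \frac{928516092 \left(4567 - 69 \sqrt{3}\right)}{21613} = - \frac{4240532992164}{21613} + \frac{64067610348 \sqrt{3}}{21613}$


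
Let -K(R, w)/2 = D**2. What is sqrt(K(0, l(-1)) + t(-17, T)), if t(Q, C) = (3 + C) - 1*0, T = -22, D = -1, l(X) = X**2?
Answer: I*sqrt(21) ≈ 4.5826*I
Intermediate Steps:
t(Q, C) = 3 + C (t(Q, C) = (3 + C) + 0 = 3 + C)
K(R, w) = -2 (K(R, w) = -2*(-1)**2 = -2*1 = -2)
sqrt(K(0, l(-1)) + t(-17, T)) = sqrt(-2 + (3 - 22)) = sqrt(-2 - 19) = sqrt(-21) = I*sqrt(21)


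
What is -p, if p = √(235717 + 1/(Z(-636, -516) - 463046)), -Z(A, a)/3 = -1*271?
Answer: -2*√12590785032185495/462233 ≈ -485.51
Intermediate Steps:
Z(A, a) = 813 (Z(A, a) = -(-3)*271 = -3*(-271) = 813)
p = 2*√12590785032185495/462233 (p = √(235717 + 1/(813 - 463046)) = √(235717 + 1/(-462233)) = √(235717 - 1/462233) = √(108956176060/462233) = 2*√12590785032185495/462233 ≈ 485.51)
-p = -2*√12590785032185495/462233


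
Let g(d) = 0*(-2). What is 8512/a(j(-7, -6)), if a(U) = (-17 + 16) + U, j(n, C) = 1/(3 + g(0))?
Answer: -12768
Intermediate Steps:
g(d) = 0
j(n, C) = ⅓ (j(n, C) = 1/(3 + 0) = 1/3 = ⅓)
a(U) = -1 + U
8512/a(j(-7, -6)) = 8512/(-1 + ⅓) = 8512/(-⅔) = 8512*(-3/2) = -12768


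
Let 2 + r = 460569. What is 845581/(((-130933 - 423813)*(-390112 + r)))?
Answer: -76871/3553148130 ≈ -2.1635e-5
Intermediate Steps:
r = 460567 (r = -2 + 460569 = 460567)
845581/(((-130933 - 423813)*(-390112 + r))) = 845581/(((-130933 - 423813)*(-390112 + 460567))) = 845581/((-554746*70455)) = 845581/(-39084629430) = 845581*(-1/39084629430) = -76871/3553148130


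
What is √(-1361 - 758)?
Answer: I*√2119 ≈ 46.033*I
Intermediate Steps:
√(-1361 - 758) = √(-2119) = I*√2119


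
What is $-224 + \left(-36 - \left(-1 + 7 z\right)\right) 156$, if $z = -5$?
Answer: $-224$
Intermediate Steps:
$-224 + \left(-36 - \left(-1 + 7 z\right)\right) 156 = -224 + \left(-36 - \left(-1 + 7 \left(-5\right)\right)\right) 156 = -224 + \left(-36 - \left(-1 - 35\right)\right) 156 = -224 + \left(-36 - -36\right) 156 = -224 + \left(-36 + 36\right) 156 = -224 + 0 \cdot 156 = -224 + 0 = -224$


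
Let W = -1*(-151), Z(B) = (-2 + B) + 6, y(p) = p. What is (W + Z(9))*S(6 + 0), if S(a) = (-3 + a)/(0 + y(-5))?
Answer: -492/5 ≈ -98.400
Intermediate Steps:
Z(B) = 4 + B
W = 151
S(a) = ⅗ - a/5 (S(a) = (-3 + a)/(0 - 5) = (-3 + a)/(-5) = (-3 + a)*(-⅕) = ⅗ - a/5)
(W + Z(9))*S(6 + 0) = (151 + (4 + 9))*(⅗ - (6 + 0)/5) = (151 + 13)*(⅗ - ⅕*6) = 164*(⅗ - 6/5) = 164*(-⅗) = -492/5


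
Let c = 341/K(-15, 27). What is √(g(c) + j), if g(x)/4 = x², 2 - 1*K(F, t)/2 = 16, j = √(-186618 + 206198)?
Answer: √(116281 + 392*√4895)/14 ≈ 27.078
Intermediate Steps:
j = 2*√4895 (j = √19580 = 2*√4895 ≈ 139.93)
K(F, t) = -28 (K(F, t) = 4 - 2*16 = 4 - 32 = -28)
c = -341/28 (c = 341/(-28) = 341*(-1/28) = -341/28 ≈ -12.179)
g(x) = 4*x²
√(g(c) + j) = √(4*(-341/28)² + 2*√4895) = √(4*(116281/784) + 2*√4895) = √(116281/196 + 2*√4895)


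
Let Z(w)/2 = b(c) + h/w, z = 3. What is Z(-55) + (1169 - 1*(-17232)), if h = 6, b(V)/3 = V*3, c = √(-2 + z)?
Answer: 1013033/55 ≈ 18419.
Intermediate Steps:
c = 1 (c = √(-2 + 3) = √1 = 1)
b(V) = 9*V (b(V) = 3*(V*3) = 3*(3*V) = 9*V)
Z(w) = 18 + 12/w (Z(w) = 2*(9*1 + 6/w) = 2*(9 + 6/w) = 18 + 12/w)
Z(-55) + (1169 - 1*(-17232)) = (18 + 12/(-55)) + (1169 - 1*(-17232)) = (18 + 12*(-1/55)) + (1169 + 17232) = (18 - 12/55) + 18401 = 978/55 + 18401 = 1013033/55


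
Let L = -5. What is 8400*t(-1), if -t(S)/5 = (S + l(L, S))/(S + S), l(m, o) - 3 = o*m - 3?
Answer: 84000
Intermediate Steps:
l(m, o) = m*o (l(m, o) = 3 + (o*m - 3) = 3 + (m*o - 3) = 3 + (-3 + m*o) = m*o)
t(S) = 10 (t(S) = -5*(S - 5*S)/(S + S) = -5*(-4*S)/(2*S) = -5*(-4*S)*1/(2*S) = -5*(-2) = 10)
8400*t(-1) = 8400*10 = 84000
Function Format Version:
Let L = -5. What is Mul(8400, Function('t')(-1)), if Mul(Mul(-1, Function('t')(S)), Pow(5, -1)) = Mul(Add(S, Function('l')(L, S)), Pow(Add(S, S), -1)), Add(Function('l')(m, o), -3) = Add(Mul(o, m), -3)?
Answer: 84000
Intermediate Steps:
Function('l')(m, o) = Mul(m, o) (Function('l')(m, o) = Add(3, Add(Mul(o, m), -3)) = Add(3, Add(Mul(m, o), -3)) = Add(3, Add(-3, Mul(m, o))) = Mul(m, o))
Function('t')(S) = 10 (Function('t')(S) = Mul(-5, Mul(Add(S, Mul(-5, S)), Pow(Add(S, S), -1))) = Mul(-5, Mul(Mul(-4, S), Pow(Mul(2, S), -1))) = Mul(-5, Mul(Mul(-4, S), Mul(Rational(1, 2), Pow(S, -1)))) = Mul(-5, -2) = 10)
Mul(8400, Function('t')(-1)) = Mul(8400, 10) = 84000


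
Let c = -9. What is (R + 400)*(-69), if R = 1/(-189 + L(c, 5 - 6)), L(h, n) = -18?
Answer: -82799/3 ≈ -27600.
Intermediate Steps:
R = -1/207 (R = 1/(-189 - 18) = 1/(-207) = -1/207 ≈ -0.0048309)
(R + 400)*(-69) = (-1/207 + 400)*(-69) = (82799/207)*(-69) = -82799/3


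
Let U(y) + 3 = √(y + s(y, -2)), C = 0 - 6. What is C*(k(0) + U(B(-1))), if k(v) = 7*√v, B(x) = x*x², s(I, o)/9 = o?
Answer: 18 - 6*I*√19 ≈ 18.0 - 26.153*I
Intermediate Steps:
s(I, o) = 9*o
C = -6
B(x) = x³
U(y) = -3 + √(-18 + y) (U(y) = -3 + √(y + 9*(-2)) = -3 + √(y - 18) = -3 + √(-18 + y))
C*(k(0) + U(B(-1))) = -6*(7*√0 + (-3 + √(-18 + (-1)³))) = -6*(7*0 + (-3 + √(-18 - 1))) = -6*(0 + (-3 + √(-19))) = -6*(0 + (-3 + I*√19)) = -6*(-3 + I*√19) = 18 - 6*I*√19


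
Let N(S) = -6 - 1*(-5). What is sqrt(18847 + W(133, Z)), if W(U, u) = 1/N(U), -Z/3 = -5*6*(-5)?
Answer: 3*sqrt(2094) ≈ 137.28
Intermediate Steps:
Z = -450 (Z = -3*(-5*6)*(-5) = -(-90)*(-5) = -3*150 = -450)
N(S) = -1 (N(S) = -6 + 5 = -1)
W(U, u) = -1 (W(U, u) = 1/(-1) = -1)
sqrt(18847 + W(133, Z)) = sqrt(18847 - 1) = sqrt(18846) = 3*sqrt(2094)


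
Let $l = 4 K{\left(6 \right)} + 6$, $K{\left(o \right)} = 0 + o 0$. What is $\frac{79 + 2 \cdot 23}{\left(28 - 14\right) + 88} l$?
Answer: $\frac{125}{17} \approx 7.3529$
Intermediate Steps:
$K{\left(o \right)} = 0$ ($K{\left(o \right)} = 0 + 0 = 0$)
$l = 6$ ($l = 4 \cdot 0 + 6 = 0 + 6 = 6$)
$\frac{79 + 2 \cdot 23}{\left(28 - 14\right) + 88} l = \frac{79 + 2 \cdot 23}{\left(28 - 14\right) + 88} \cdot 6 = \frac{79 + 46}{14 + 88} \cdot 6 = \frac{125}{102} \cdot 6 = \frac{125}{17}$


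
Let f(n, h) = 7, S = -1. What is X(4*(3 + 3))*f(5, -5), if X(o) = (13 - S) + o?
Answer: 266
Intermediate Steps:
X(o) = 14 + o (X(o) = (13 - 1*(-1)) + o = (13 + 1) + o = 14 + o)
X(4*(3 + 3))*f(5, -5) = (14 + 4*(3 + 3))*7 = (14 + 4*6)*7 = (14 + 24)*7 = 38*7 = 266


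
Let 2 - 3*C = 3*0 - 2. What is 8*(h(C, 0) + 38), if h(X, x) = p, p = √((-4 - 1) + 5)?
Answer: 304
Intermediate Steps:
p = 0 (p = √(-5 + 5) = √0 = 0)
C = 4/3 (C = ⅔ - (3*0 - 2)/3 = ⅔ - (0 - 2)/3 = ⅔ - ⅓*(-2) = ⅔ + ⅔ = 4/3 ≈ 1.3333)
h(X, x) = 0
8*(h(C, 0) + 38) = 8*(0 + 38) = 8*38 = 304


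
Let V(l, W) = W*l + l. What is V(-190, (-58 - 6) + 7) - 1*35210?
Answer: -24570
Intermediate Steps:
V(l, W) = l + W*l
V(-190, (-58 - 6) + 7) - 1*35210 = -190*(1 + ((-58 - 6) + 7)) - 1*35210 = -190*(1 + (-64 + 7)) - 35210 = -190*(1 - 57) - 35210 = -190*(-56) - 35210 = 10640 - 35210 = -24570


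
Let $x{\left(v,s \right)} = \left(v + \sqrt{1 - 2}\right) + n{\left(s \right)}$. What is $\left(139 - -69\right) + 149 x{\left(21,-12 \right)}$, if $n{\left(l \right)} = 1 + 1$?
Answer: $3635 + 149 i \approx 3635.0 + 149.0 i$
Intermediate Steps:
$n{\left(l \right)} = 2$
$x{\left(v,s \right)} = 2 + i + v$ ($x{\left(v,s \right)} = \left(v + \sqrt{1 - 2}\right) + 2 = \left(v + \sqrt{-1}\right) + 2 = \left(v + i\right) + 2 = \left(i + v\right) + 2 = 2 + i + v$)
$\left(139 - -69\right) + 149 x{\left(21,-12 \right)} = \left(139 - -69\right) + 149 \left(2 + i + 21\right) = \left(139 + 69\right) + 149 \left(23 + i\right) = 208 + \left(3427 + 149 i\right) = 3635 + 149 i$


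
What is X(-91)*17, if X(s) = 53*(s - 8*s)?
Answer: 573937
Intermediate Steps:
X(s) = -371*s (X(s) = 53*(-7*s) = -371*s)
X(-91)*17 = -371*(-91)*17 = 33761*17 = 573937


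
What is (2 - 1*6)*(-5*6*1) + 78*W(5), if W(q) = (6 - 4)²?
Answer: 432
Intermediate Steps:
W(q) = 4 (W(q) = 2² = 4)
(2 - 1*6)*(-5*6*1) + 78*W(5) = (2 - 1*6)*(-5*6*1) + 78*4 = (2 - 6)*(-30*1) + 312 = -4*(-30) + 312 = 120 + 312 = 432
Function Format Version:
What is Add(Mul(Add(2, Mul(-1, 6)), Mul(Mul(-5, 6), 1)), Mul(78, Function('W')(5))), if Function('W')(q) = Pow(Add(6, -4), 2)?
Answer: 432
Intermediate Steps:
Function('W')(q) = 4 (Function('W')(q) = Pow(2, 2) = 4)
Add(Mul(Add(2, Mul(-1, 6)), Mul(Mul(-5, 6), 1)), Mul(78, Function('W')(5))) = Add(Mul(Add(2, Mul(-1, 6)), Mul(Mul(-5, 6), 1)), Mul(78, 4)) = Add(Mul(Add(2, -6), Mul(-30, 1)), 312) = Add(Mul(-4, -30), 312) = Add(120, 312) = 432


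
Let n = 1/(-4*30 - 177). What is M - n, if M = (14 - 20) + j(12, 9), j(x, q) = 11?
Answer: 1486/297 ≈ 5.0034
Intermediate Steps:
M = 5 (M = (14 - 20) + 11 = -6 + 11 = 5)
n = -1/297 (n = 1/(-120 - 177) = 1/(-297) = -1/297 ≈ -0.0033670)
M - n = 5 - 1*(-1/297) = 5 + 1/297 = 1486/297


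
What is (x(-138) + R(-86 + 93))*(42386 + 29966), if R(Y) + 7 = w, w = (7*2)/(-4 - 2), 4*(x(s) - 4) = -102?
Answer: -6692560/3 ≈ -2.2309e+6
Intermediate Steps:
x(s) = -43/2 (x(s) = 4 + (¼)*(-102) = 4 - 51/2 = -43/2)
w = -7/3 (w = 14/(-6) = 14*(-⅙) = -7/3 ≈ -2.3333)
R(Y) = -28/3 (R(Y) = -7 - 7/3 = -28/3)
(x(-138) + R(-86 + 93))*(42386 + 29966) = (-43/2 - 28/3)*(42386 + 29966) = -185/6*72352 = -6692560/3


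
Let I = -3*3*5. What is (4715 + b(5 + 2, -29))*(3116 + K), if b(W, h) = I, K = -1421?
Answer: 7915650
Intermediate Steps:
I = -45 (I = -9*5 = -45)
b(W, h) = -45
(4715 + b(5 + 2, -29))*(3116 + K) = (4715 - 45)*(3116 - 1421) = 4670*1695 = 7915650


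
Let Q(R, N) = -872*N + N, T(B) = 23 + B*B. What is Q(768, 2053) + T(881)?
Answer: -1011979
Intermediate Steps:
T(B) = 23 + B²
Q(R, N) = -871*N
Q(768, 2053) + T(881) = -871*2053 + (23 + 881²) = -1788163 + (23 + 776161) = -1788163 + 776184 = -1011979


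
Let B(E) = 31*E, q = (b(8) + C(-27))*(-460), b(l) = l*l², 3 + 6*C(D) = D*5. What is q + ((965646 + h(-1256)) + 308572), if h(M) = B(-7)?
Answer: 1049061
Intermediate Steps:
C(D) = -½ + 5*D/6 (C(D) = -½ + (D*5)/6 = -½ + (5*D)/6 = -½ + 5*D/6)
b(l) = l³
q = -224940 (q = (8³ + (-½ + (⅚)*(-27)))*(-460) = (512 + (-½ - 45/2))*(-460) = (512 - 23)*(-460) = 489*(-460) = -224940)
h(M) = -217 (h(M) = 31*(-7) = -217)
q + ((965646 + h(-1256)) + 308572) = -224940 + ((965646 - 217) + 308572) = -224940 + (965429 + 308572) = -224940 + 1274001 = 1049061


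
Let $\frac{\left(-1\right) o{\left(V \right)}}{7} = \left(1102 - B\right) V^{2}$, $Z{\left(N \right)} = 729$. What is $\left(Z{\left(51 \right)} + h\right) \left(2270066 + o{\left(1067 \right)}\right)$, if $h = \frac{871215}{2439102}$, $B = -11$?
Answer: $- \frac{5258475507817403003}{813034} \approx -6.4677 \cdot 10^{12}$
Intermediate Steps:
$h = \frac{290405}{813034}$ ($h = 871215 \cdot \frac{1}{2439102} = \frac{290405}{813034} \approx 0.35719$)
$o{\left(V \right)} = - 7791 V^{2}$ ($o{\left(V \right)} = - 7 \left(1102 - -11\right) V^{2} = - 7 \left(1102 + 11\right) V^{2} = - 7 \cdot 1113 V^{2} = - 7791 V^{2}$)
$\left(Z{\left(51 \right)} + h\right) \left(2270066 + o{\left(1067 \right)}\right) = \left(729 + \frac{290405}{813034}\right) \left(2270066 - 7791 \cdot 1067^{2}\right) = \frac{592992191 \left(2270066 - 8869967799\right)}{813034} = \frac{592992191}{813034} \left(-8867697733\right) = - \frac{5258475507817403003}{813034}$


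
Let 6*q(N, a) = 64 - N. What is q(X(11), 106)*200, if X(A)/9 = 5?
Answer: 1900/3 ≈ 633.33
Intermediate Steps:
X(A) = 45 (X(A) = 9*5 = 45)
q(N, a) = 32/3 - N/6 (q(N, a) = (64 - N)/6 = 32/3 - N/6)
q(X(11), 106)*200 = (32/3 - ⅙*45)*200 = (32/3 - 15/2)*200 = (19/6)*200 = 1900/3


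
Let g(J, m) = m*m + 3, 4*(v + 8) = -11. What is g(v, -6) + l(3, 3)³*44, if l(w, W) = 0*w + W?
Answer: 1227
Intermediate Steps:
v = -43/4 (v = -8 + (¼)*(-11) = -8 - 11/4 = -43/4 ≈ -10.750)
l(w, W) = W (l(w, W) = 0 + W = W)
g(J, m) = 3 + m² (g(J, m) = m² + 3 = 3 + m²)
g(v, -6) + l(3, 3)³*44 = (3 + (-6)²) + 3³*44 = (3 + 36) + 27*44 = 39 + 1188 = 1227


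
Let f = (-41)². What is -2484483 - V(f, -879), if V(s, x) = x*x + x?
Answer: -3256245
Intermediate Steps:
f = 1681
V(s, x) = x + x² (V(s, x) = x² + x = x + x²)
-2484483 - V(f, -879) = -2484483 - (-879)*(1 - 879) = -2484483 - (-879)*(-878) = -2484483 - 1*771762 = -2484483 - 771762 = -3256245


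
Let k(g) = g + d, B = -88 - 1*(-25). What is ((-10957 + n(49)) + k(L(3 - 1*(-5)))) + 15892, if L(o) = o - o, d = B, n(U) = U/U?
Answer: 4873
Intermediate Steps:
n(U) = 1
B = -63 (B = -88 + 25 = -63)
d = -63
L(o) = 0
k(g) = -63 + g (k(g) = g - 63 = -63 + g)
((-10957 + n(49)) + k(L(3 - 1*(-5)))) + 15892 = ((-10957 + 1) + (-63 + 0)) + 15892 = (-10956 - 63) + 15892 = -11019 + 15892 = 4873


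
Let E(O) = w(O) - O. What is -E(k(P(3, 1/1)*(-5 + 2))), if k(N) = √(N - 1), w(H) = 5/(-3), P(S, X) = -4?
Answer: 5/3 + √11 ≈ 4.9833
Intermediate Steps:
w(H) = -5/3 (w(H) = 5*(-⅓) = -5/3)
k(N) = √(-1 + N)
E(O) = -5/3 - O
-E(k(P(3, 1/1)*(-5 + 2))) = -(-5/3 - √(-1 - 4*(-5 + 2))) = -(-5/3 - √(-1 - 4*(-3))) = -(-5/3 - √(-1 + 12)) = -(-5/3 - √11) = 5/3 + √11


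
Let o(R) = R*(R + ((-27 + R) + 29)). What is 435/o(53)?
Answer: 145/1908 ≈ 0.075996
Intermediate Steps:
o(R) = R*(2 + 2*R) (o(R) = R*(R + (2 + R)) = R*(2 + 2*R))
435/o(53) = 435/((2*53*(1 + 53))) = 435/((2*53*54)) = 435/5724 = 435*(1/5724) = 145/1908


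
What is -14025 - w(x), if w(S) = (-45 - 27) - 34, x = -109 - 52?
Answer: -13919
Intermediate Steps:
x = -161
w(S) = -106 (w(S) = -72 - 34 = -106)
-14025 - w(x) = -14025 - 1*(-106) = -14025 + 106 = -13919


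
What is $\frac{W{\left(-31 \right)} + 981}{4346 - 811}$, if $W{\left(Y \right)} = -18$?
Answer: $\frac{963}{3535} \approx 0.27242$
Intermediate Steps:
$\frac{W{\left(-31 \right)} + 981}{4346 - 811} = \frac{-18 + 981}{4346 - 811} = \frac{963}{4346 + \left(-1742 + 931\right)} = \frac{963}{4346 - 811} = \frac{963}{3535}$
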